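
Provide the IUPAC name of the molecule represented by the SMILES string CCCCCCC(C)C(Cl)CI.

2-chloro-1-iodo-3-methylnonane

The longest carbon chain is 9 atoms: the parent is nonane.
Choose the numbering such that the substituent locant set {1,2,3} is lower than {7,8,9} at the first point of difference.
With this numbering: a chloro group at C-2; an iodo group at C-1; a methyl group at C-3.
Prefixes are listed alphabetically: chloro, iodo, methyl.
Assembling the pieces gives 2-chloro-1-iodo-3-methylnonane.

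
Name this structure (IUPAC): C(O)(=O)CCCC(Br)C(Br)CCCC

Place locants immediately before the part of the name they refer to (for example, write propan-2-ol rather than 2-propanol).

The longest chain bearing the –COOH group is 10 carbons long (decane).
A carboxylic acid (terminal –COOH) is the principal characteristic group, giving the suffix -oic acid.
The numbering direction is chosen so that the carboxylic acid carbon is C-1 by definition.
This places bromo groups at C-5 and C-6.
Assembling the pieces gives 5,6-dibromodecanoic acid.

5,6-dibromodecanoic acid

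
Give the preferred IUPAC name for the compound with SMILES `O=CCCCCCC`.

Counting along the main chain through the –CHO group gives 7 carbons: the parent is heptane.
The highest-priority functional group is an aldehyde (terminal –CHO), so the name ends in -al.
The numbering direction is chosen so that the aldehyde carbon is C-1 by definition.
Putting it together: heptanal.

heptanal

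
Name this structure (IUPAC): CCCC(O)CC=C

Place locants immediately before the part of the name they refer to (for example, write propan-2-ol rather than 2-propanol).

hept-1-en-4-ol

The longest carbon chain that includes the –OH group and the multiple bond has 7 carbons, so the parent hydride is heptane.
The highest-priority functional group is an alcohol (–OH), so the name ends in -ol.
There is one C=C double bond, indicated by the ending -ene.
Choose the numbering such that numbering from this end puts the double bond at C-1 rather than C-6.
This places the hydroxyl at C-4; the double bond between C-1 and C-2.
The name is hept-1-en-4-ol.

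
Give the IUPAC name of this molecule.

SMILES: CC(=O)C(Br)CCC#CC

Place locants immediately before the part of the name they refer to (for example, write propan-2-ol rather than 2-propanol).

The longest chain bearing the carbonyl and the multiple bond is 8 carbons long (octane).
The highest-priority functional group is a ketone (C=O on an internal carbon), so the name ends in -one.
There is one C≡C triple bond, indicated by the ending -yne.
Number the chain so that numbering from this end puts the carbonyl group at C-2 rather than C-7.
This places the carbonyl at C-2; the triple bond between C-6 and C-7; a bromo group at C-3.
The name is 3-bromooct-6-yn-2-one.

3-bromooct-6-yn-2-one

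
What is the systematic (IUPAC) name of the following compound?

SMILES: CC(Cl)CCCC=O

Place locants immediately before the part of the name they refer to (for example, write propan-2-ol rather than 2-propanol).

5-chlorohexanal

The longest carbon chain that includes the –CHO group has 6 carbons, so the parent hydride is hexane.
An aldehyde (terminal –CHO) is the principal characteristic group, giving the suffix -al.
Number the chain so that the aldehyde carbon is C-1 by definition.
That gives a chloro group at C-5.
Assembling the pieces gives 5-chlorohexanal.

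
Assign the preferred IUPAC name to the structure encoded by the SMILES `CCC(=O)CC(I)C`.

5-iodohexan-3-one

The longest chain bearing the carbonyl is 6 carbons long (hexane).
The highest-priority functional group is a ketone (C=O on an internal carbon), so the name ends in -one.
Choose the numbering such that numbering from this end puts the carbonyl group at C-3 rather than C-4.
With this numbering: the carbonyl at C-3; an iodo group at C-5.
Assembling the pieces gives 5-iodohexan-3-one.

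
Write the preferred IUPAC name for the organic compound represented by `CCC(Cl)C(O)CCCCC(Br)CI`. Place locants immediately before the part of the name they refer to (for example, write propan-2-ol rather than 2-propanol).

The longest chain bearing the –OH group is 10 carbons long (decane).
The highest-priority functional group is an alcohol (–OH), so the name ends in -ol.
The numbering direction is chosen so that numbering from this end puts the hydroxyl group at C-4 rather than C-7.
That gives the hydroxyl at C-4; a bromo group at C-9; a chloro group at C-3; an iodo group at C-10.
The substituents are ordered alphabetically, ignoring any di-/tri- multipliers.
Assembling the pieces gives 9-bromo-3-chloro-10-iododecan-4-ol.

9-bromo-3-chloro-10-iododecan-4-ol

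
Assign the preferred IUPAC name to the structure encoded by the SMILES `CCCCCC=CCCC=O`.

dec-4-enal

The longest carbon chain that includes the –CHO group and the multiple bond has 10 carbons, so the parent hydride is decane.
The highest-priority functional group is an aldehyde (terminal –CHO), so the name ends in -al.
There is one C=C double bond, indicated by the ending -ene.
The numbering direction is chosen so that the aldehyde carbon is C-1 by definition.
With this numbering: the double bond between C-4 and C-5.
The name is dec-4-enal.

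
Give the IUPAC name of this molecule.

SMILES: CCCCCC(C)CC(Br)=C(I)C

The longest carbon chain that includes the multiple bond has 10 carbons, so the parent hydride is decane.
A C=C double bond in the chain gives the infix -ene-.
Choose the numbering such that numbering from this end puts the double bond at C-2 rather than C-8.
That gives the double bond between C-2 and C-3; a bromo group at C-3; an iodo group at C-2; a methyl group at C-5.
Prefixes are listed alphabetically: bromo, iodo, methyl.
Assembling the pieces gives 3-bromo-2-iodo-5-methyldec-2-ene.

3-bromo-2-iodo-5-methyldec-2-ene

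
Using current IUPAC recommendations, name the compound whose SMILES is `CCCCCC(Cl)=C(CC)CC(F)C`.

5-chloro-4-ethyl-2-fluorodec-4-ene

The longest chain bearing the multiple bond is 10 carbons long (decane).
A C=C double bond in the chain gives the infix -ene-.
Choose the numbering such that numbering from this end puts the double bond at C-4 rather than C-6.
With this numbering: the double bond between C-4 and C-5; a chloro group at C-5; an ethyl group at C-4; a fluoro group at C-2.
The substituents are ordered alphabetically, ignoring any di-/tri- multipliers.
The name is 5-chloro-4-ethyl-2-fluorodec-4-ene.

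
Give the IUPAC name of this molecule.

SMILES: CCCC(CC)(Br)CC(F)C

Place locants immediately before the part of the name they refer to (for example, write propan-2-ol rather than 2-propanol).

The longest carbon chain is 7 atoms: the parent is heptane.
The numbering direction is chosen so that the substituent locant set {2,4,4} is lower than {4,4,6} at the first point of difference.
That gives a bromo group at C-4; an ethyl group at C-4; a fluoro group at C-2.
Prefixes are listed alphabetically: bromo, ethyl, fluoro.
Assembling the pieces gives 4-bromo-4-ethyl-2-fluoroheptane.

4-bromo-4-ethyl-2-fluoroheptane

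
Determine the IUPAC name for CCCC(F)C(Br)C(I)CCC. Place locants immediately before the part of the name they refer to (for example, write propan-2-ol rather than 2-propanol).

The longest carbon chain is 9 atoms: the parent is nonane.
Choose the numbering such that the locant sets are identical either way, so the alphabetically earlier fluoro substituent takes the lower locant (4 rather than 6).
With this numbering: a bromo group at C-5; a fluoro group at C-4; an iodo group at C-6.
Substituent prefixes are cited in alphabetical order (multiplying prefixes like di-/tri- are ignored for ordering).
Putting it together: 5-bromo-4-fluoro-6-iodononane.

5-bromo-4-fluoro-6-iodononane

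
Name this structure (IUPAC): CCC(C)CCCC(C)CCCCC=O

6,10-dimethyldodecanal

The longest carbon chain that includes the –CHO group has 12 carbons, so the parent hydride is dodecane.
The highest-priority functional group is an aldehyde (terminal –CHO), so the name ends in -al.
Choose the numbering such that the aldehyde carbon is C-1 by definition.
With this numbering: methyl groups at C-6 and C-10.
Assembling the pieces gives 6,10-dimethyldodecanal.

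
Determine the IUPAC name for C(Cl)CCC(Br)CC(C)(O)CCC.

6-bromo-9-chloro-4-methylnonan-4-ol

The longest chain bearing the –OH group is 9 carbons long (nonane).
An alcohol (–OH) is the principal characteristic group, giving the suffix -ol.
The numbering direction is chosen so that numbering from this end puts the hydroxyl group at C-4 rather than C-6.
That gives the hydroxyl at C-4; a bromo group at C-6; a chloro group at C-9; a methyl group at C-4.
Prefixes are listed alphabetically: bromo, chloro, methyl.
The name is 6-bromo-9-chloro-4-methylnonan-4-ol.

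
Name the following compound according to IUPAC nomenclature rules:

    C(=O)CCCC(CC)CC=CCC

5-ethyldec-7-enal

The longest carbon chain that includes the –CHO group and the multiple bond has 10 carbons, so the parent hydride is decane.
The principal characteristic group is an aldehyde (terminal –CHO), named with the suffix -al.
The chain contains a C=C double bond, so the unsaturation ending is -ene.
Number the chain so that the aldehyde carbon is C-1 by definition.
That gives the double bond between C-7 and C-8; an ethyl group at C-5.
Assembling the pieces gives 5-ethyldec-7-enal.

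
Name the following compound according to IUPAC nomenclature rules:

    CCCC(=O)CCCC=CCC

undec-8-en-4-one

The longest chain bearing the carbonyl and the multiple bond is 11 carbons long (undecane).
The highest-priority functional group is a ketone (C=O on an internal carbon), so the name ends in -one.
There is one C=C double bond, indicated by the ending -ene.
Choose the numbering such that numbering from this end puts the carbonyl group at C-4 rather than C-8.
That gives the carbonyl at C-4; the double bond between C-8 and C-9.
The name is undec-8-en-4-one.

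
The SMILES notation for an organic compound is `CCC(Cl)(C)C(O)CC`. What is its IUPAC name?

The longest carbon chain that includes the –OH group has 6 carbons, so the parent hydride is hexane.
An alcohol (–OH) is the principal characteristic group, giving the suffix -ol.
Choose the numbering such that numbering from this end puts the hydroxyl group at C-3 rather than C-4.
That gives the hydroxyl at C-3; a chloro group at C-4; a methyl group at C-4.
Prefixes are listed alphabetically: chloro, methyl.
Putting it together: 4-chloro-4-methylhexan-3-ol.

4-chloro-4-methylhexan-3-ol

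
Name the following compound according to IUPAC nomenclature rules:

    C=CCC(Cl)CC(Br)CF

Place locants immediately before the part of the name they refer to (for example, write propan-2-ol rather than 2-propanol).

The longest carbon chain that includes the multiple bond has 7 carbons, so the parent hydride is heptane.
The chain contains a C=C double bond, so the unsaturation ending is -ene.
The numbering direction is chosen so that numbering from this end puts the double bond at C-1 rather than C-6.
That gives the double bond between C-1 and C-2; a bromo group at C-6; a chloro group at C-4; a fluoro group at C-7.
Prefixes are listed alphabetically: bromo, chloro, fluoro.
Assembling the pieces gives 6-bromo-4-chloro-7-fluorohept-1-ene.

6-bromo-4-chloro-7-fluorohept-1-ene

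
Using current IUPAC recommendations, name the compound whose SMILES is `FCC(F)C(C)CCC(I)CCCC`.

The parent chain contains 10 carbons (decane).
Choose the numbering such that the substituent locant set {1,2,3,6} is lower than {5,8,9,10} at the first point of difference.
This places fluoro groups at C-1 and C-2; an iodo group at C-6; a methyl group at C-3.
The substituents are ordered alphabetically, ignoring any di-/tri- multipliers.
Assembling the pieces gives 1,2-difluoro-6-iodo-3-methyldecane.

1,2-difluoro-6-iodo-3-methyldecane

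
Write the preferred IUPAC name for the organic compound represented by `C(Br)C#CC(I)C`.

1-bromo-4-iodopent-2-yne

Counting along the main chain through the multiple bond gives 5 carbons: the parent is pentane.
A C≡C triple bond in the chain gives the infix -yne-.
The numbering direction is chosen so that numbering from this end puts the triple bond at C-2 rather than C-3.
This places the triple bond between C-2 and C-3; a bromo group at C-1; an iodo group at C-4.
Prefixes are listed alphabetically: bromo, iodo.
Assembling the pieces gives 1-bromo-4-iodopent-2-yne.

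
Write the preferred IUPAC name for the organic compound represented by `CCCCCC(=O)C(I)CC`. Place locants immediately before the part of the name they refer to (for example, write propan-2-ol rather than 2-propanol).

The longest carbon chain that includes the carbonyl has 9 carbons, so the parent hydride is nonane.
A ketone (C=O on an internal carbon) is the principal characteristic group, giving the suffix -one.
Number the chain so that numbering from this end puts the carbonyl group at C-4 rather than C-6.
With this numbering: the carbonyl at C-4; an iodo group at C-3.
Putting it together: 3-iodononan-4-one.

3-iodononan-4-one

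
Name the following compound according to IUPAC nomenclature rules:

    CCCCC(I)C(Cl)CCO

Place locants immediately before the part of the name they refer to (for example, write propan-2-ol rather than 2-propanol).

3-chloro-4-iodooctan-1-ol

The longest chain bearing the –OH group is 8 carbons long (octane).
An alcohol (–OH) is the principal characteristic group, giving the suffix -ol.
Number the chain so that numbering from this end puts the hydroxyl group at C-1 rather than C-8.
This places the hydroxyl at C-1; a chloro group at C-3; an iodo group at C-4.
Substituent prefixes are cited in alphabetical order (multiplying prefixes like di-/tri- are ignored for ordering).
Putting it together: 3-chloro-4-iodooctan-1-ol.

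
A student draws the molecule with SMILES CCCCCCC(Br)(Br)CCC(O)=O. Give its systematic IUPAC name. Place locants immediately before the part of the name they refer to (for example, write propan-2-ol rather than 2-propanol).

The longest chain bearing the –COOH group is 10 carbons long (decane).
The highest-priority functional group is a carboxylic acid (terminal –COOH), so the name ends in -oic acid.
Choose the numbering such that the carboxylic acid carbon is C-1 by definition.
That gives two bromo groups at C-4.
Putting it together: 4,4-dibromodecanoic acid.

4,4-dibromodecanoic acid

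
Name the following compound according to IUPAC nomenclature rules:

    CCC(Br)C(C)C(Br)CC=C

4,6-dibromo-5-methyloct-1-ene

The longest carbon chain that includes the multiple bond has 8 carbons, so the parent hydride is octane.
There is one C=C double bond, indicated by the ending -ene.
The numbering direction is chosen so that numbering from this end puts the double bond at C-1 rather than C-7.
That gives the double bond between C-1 and C-2; bromo groups at C-4 and C-6; a methyl group at C-5.
Substituent prefixes are cited in alphabetical order (multiplying prefixes like di-/tri- are ignored for ordering).
Putting it together: 4,6-dibromo-5-methyloct-1-ene.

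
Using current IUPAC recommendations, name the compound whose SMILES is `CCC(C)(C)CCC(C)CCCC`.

3,3,6-trimethyldecane

The longest carbon chain is 10 atoms: the parent is decane.
Choose the numbering such that the substituent locant set {3,3,6} is lower than {5,8,8} at the first point of difference.
This places methyl groups at C-3 (×2) and C-6.
Putting it together: 3,3,6-trimethyldecane.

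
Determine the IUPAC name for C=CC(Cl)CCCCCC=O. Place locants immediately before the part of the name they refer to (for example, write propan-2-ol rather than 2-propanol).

The longest carbon chain that includes the –CHO group and the multiple bond has 9 carbons, so the parent hydride is nonane.
The principal characteristic group is an aldehyde (terminal –CHO), named with the suffix -al.
A C=C double bond in the chain gives the infix -ene-.
The numbering direction is chosen so that the aldehyde carbon is C-1 by definition.
With this numbering: the double bond between C-8 and C-9; a chloro group at C-7.
Assembling the pieces gives 7-chloronon-8-enal.

7-chloronon-8-enal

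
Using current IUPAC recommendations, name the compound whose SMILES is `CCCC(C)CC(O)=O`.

The longest carbon chain that includes the –COOH group has 6 carbons, so the parent hydride is hexane.
The principal characteristic group is a carboxylic acid (terminal –COOH), named with the suffix -oic acid.
Number the chain so that the carboxylic acid carbon is C-1 by definition.
With this numbering: a methyl group at C-3.
The name is 3-methylhexanoic acid.

3-methylhexanoic acid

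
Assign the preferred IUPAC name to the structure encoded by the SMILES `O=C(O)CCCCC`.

The longest chain bearing the –COOH group is 6 carbons long (hexane).
The principal characteristic group is a carboxylic acid (terminal –COOH), named with the suffix -oic acid.
The numbering direction is chosen so that the carboxylic acid carbon is C-1 by definition.
Putting it together: hexanoic acid.

hexanoic acid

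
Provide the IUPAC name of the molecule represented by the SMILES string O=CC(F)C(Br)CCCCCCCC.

The longest chain bearing the –CHO group is 11 carbons long (undecane).
The principal characteristic group is an aldehyde (terminal –CHO), named with the suffix -al.
Number the chain so that the aldehyde carbon is C-1 by definition.
This places a bromo group at C-3; a fluoro group at C-2.
The substituents are ordered alphabetically, ignoring any di-/tri- multipliers.
Putting it together: 3-bromo-2-fluoroundecanal.

3-bromo-2-fluoroundecanal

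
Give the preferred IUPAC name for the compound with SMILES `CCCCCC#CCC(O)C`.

dec-4-yn-2-ol

The longest carbon chain that includes the –OH group and the multiple bond has 10 carbons, so the parent hydride is decane.
An alcohol (–OH) is the principal characteristic group, giving the suffix -ol.
There is one C≡C triple bond, indicated by the ending -yne.
The numbering direction is chosen so that numbering from this end puts the hydroxyl group at C-2 rather than C-9.
With this numbering: the hydroxyl at C-2; the triple bond between C-4 and C-5.
Putting it together: dec-4-yn-2-ol.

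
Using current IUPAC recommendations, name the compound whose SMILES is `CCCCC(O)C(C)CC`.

Counting along the main chain through the –OH group gives 8 carbons: the parent is octane.
The principal characteristic group is an alcohol (–OH), named with the suffix -ol.
The numbering direction is chosen so that numbering from this end puts the hydroxyl group at C-4 rather than C-5.
This places the hydroxyl at C-4; a methyl group at C-3.
Putting it together: 3-methyloctan-4-ol.

3-methyloctan-4-ol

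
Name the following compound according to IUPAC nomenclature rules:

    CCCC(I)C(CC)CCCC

5-ethyl-4-iodononane

The longest continuous carbon chain has 9 atoms, so the parent hydride is nonane.
The numbering direction is chosen so that the substituent locant set {4,5} is lower than {5,6} at the first point of difference.
With this numbering: an ethyl group at C-5; an iodo group at C-4.
Substituent prefixes are cited in alphabetical order (multiplying prefixes like di-/tri- are ignored for ordering).
The name is 5-ethyl-4-iodononane.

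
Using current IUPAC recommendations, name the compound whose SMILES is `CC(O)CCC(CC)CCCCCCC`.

The longest chain bearing the –OH group is 12 carbons long (dodecane).
The highest-priority functional group is an alcohol (–OH), so the name ends in -ol.
Number the chain so that numbering from this end puts the hydroxyl group at C-2 rather than C-11.
With this numbering: the hydroxyl at C-2; an ethyl group at C-5.
The name is 5-ethyldodecan-2-ol.

5-ethyldodecan-2-ol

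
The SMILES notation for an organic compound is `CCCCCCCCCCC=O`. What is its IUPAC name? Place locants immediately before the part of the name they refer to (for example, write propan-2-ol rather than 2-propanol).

undecanal

The longest chain bearing the –CHO group is 11 carbons long (undecane).
An aldehyde (terminal –CHO) is the principal characteristic group, giving the suffix -al.
Number the chain so that the aldehyde carbon is C-1 by definition.
Putting it together: undecanal.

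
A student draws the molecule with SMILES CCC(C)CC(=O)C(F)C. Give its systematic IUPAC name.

Counting along the main chain through the carbonyl gives 7 carbons: the parent is heptane.
A ketone (C=O on an internal carbon) is the principal characteristic group, giving the suffix -one.
The numbering direction is chosen so that numbering from this end puts the carbonyl group at C-3 rather than C-5.
This places the carbonyl at C-3; a fluoro group at C-2; a methyl group at C-5.
The substituents are ordered alphabetically, ignoring any di-/tri- multipliers.
Putting it together: 2-fluoro-5-methylheptan-3-one.

2-fluoro-5-methylheptan-3-one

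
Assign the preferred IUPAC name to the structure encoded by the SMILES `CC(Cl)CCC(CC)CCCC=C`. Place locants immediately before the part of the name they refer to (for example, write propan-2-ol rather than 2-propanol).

Counting along the main chain through the multiple bond gives 10 carbons: the parent is decane.
The chain contains a C=C double bond, so the unsaturation ending is -ene.
The numbering direction is chosen so that numbering from this end puts the double bond at C-1 rather than C-9.
This places the double bond between C-1 and C-2; a chloro group at C-9; an ethyl group at C-6.
Substituent prefixes are cited in alphabetical order (multiplying prefixes like di-/tri- are ignored for ordering).
The name is 9-chloro-6-ethyldec-1-ene.

9-chloro-6-ethyldec-1-ene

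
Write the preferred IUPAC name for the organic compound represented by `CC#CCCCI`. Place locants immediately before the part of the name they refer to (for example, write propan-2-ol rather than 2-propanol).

6-iodohex-2-yne

The longest carbon chain that includes the multiple bond has 6 carbons, so the parent hydride is hexane.
A C≡C triple bond in the chain gives the infix -yne-.
Number the chain so that numbering from this end puts the triple bond at C-2 rather than C-4.
With this numbering: the triple bond between C-2 and C-3; an iodo group at C-6.
The name is 6-iodohex-2-yne.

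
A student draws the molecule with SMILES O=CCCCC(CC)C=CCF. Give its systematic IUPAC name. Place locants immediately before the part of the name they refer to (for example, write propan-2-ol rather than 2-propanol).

Counting along the main chain through the –CHO group and the multiple bond gives 8 carbons: the parent is octane.
The principal characteristic group is an aldehyde (terminal –CHO), named with the suffix -al.
The chain contains a C=C double bond, so the unsaturation ending is -ene.
Choose the numbering such that the aldehyde carbon is C-1 by definition.
This places the double bond between C-6 and C-7; an ethyl group at C-5; a fluoro group at C-8.
The substituents are ordered alphabetically, ignoring any di-/tri- multipliers.
Putting it together: 5-ethyl-8-fluorooct-6-enal.

5-ethyl-8-fluorooct-6-enal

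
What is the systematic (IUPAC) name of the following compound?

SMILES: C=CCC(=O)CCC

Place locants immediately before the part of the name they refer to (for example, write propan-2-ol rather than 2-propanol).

hept-1-en-4-one

The longest carbon chain that includes the carbonyl and the multiple bond has 7 carbons, so the parent hydride is heptane.
The principal characteristic group is a ketone (C=O on an internal carbon), named with the suffix -one.
There is one C=C double bond, indicated by the ending -ene.
Choose the numbering such that numbering from this end puts the double bond at C-1 rather than C-6.
That gives the carbonyl at C-4; the double bond between C-1 and C-2.
Assembling the pieces gives hept-1-en-4-one.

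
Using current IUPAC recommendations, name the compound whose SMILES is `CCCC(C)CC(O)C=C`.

5-methyloct-1-en-3-ol

Counting along the main chain through the –OH group and the multiple bond gives 8 carbons: the parent is octane.
The principal characteristic group is an alcohol (–OH), named with the suffix -ol.
The chain contains a C=C double bond, so the unsaturation ending is -ene.
Choose the numbering such that numbering from this end puts the hydroxyl group at C-3 rather than C-6.
That gives the hydroxyl at C-3; the double bond between C-1 and C-2; a methyl group at C-5.
Putting it together: 5-methyloct-1-en-3-ol.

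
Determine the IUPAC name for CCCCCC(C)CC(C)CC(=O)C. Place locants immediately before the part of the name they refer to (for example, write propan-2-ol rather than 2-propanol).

4,6-dimethylundecan-2-one

Counting along the main chain through the carbonyl gives 11 carbons: the parent is undecane.
The principal characteristic group is a ketone (C=O on an internal carbon), named with the suffix -one.
Number the chain so that numbering from this end puts the carbonyl group at C-2 rather than C-10.
That gives the carbonyl at C-2; methyl groups at C-4 and C-6.
The name is 4,6-dimethylundecan-2-one.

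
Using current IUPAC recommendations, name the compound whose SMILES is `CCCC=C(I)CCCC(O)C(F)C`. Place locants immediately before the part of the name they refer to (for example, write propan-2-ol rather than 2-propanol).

The longest carbon chain that includes the –OH group and the multiple bond has 11 carbons, so the parent hydride is undecane.
The highest-priority functional group is an alcohol (–OH), so the name ends in -ol.
The chain contains a C=C double bond, so the unsaturation ending is -ene.
Number the chain so that numbering from this end puts the hydroxyl group at C-3 rather than C-9.
That gives the hydroxyl at C-3; the double bond between C-7 and C-8; a fluoro group at C-2; an iodo group at C-7.
Prefixes are listed alphabetically: fluoro, iodo.
Putting it together: 2-fluoro-7-iodoundec-7-en-3-ol.

2-fluoro-7-iodoundec-7-en-3-ol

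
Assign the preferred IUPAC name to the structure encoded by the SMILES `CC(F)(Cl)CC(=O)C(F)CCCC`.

The longest chain bearing the carbonyl is 9 carbons long (nonane).
The principal characteristic group is a ketone (C=O on an internal carbon), named with the suffix -one.
Number the chain so that numbering from this end puts the carbonyl group at C-4 rather than C-6.
With this numbering: the carbonyl at C-4; a chloro group at C-2; fluoro groups at C-2 and C-5.
Prefixes are listed alphabetically: chloro, fluoro.
Assembling the pieces gives 2-chloro-2,5-difluorononan-4-one.

2-chloro-2,5-difluorononan-4-one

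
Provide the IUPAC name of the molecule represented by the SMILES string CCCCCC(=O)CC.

octan-3-one

The longest carbon chain that includes the carbonyl has 8 carbons, so the parent hydride is octane.
The highest-priority functional group is a ketone (C=O on an internal carbon), so the name ends in -one.
Number the chain so that numbering from this end puts the carbonyl group at C-3 rather than C-6.
With this numbering: the carbonyl at C-3.
Assembling the pieces gives octan-3-one.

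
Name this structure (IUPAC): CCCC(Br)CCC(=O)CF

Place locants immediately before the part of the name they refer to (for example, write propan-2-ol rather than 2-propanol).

The longest chain bearing the carbonyl is 8 carbons long (octane).
The principal characteristic group is a ketone (C=O on an internal carbon), named with the suffix -one.
Choose the numbering such that numbering from this end puts the carbonyl group at C-2 rather than C-7.
With this numbering: the carbonyl at C-2; a bromo group at C-5; a fluoro group at C-1.
Substituent prefixes are cited in alphabetical order (multiplying prefixes like di-/tri- are ignored for ordering).
Assembling the pieces gives 5-bromo-1-fluorooctan-2-one.

5-bromo-1-fluorooctan-2-one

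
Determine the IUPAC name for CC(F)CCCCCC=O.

7-fluorooctanal

Counting along the main chain through the –CHO group gives 8 carbons: the parent is octane.
An aldehyde (terminal –CHO) is the principal characteristic group, giving the suffix -al.
Choose the numbering such that the aldehyde carbon is C-1 by definition.
That gives a fluoro group at C-7.
The name is 7-fluorooctanal.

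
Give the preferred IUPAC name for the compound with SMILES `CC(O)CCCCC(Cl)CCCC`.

7-chloroundecan-2-ol

Counting along the main chain through the –OH group gives 11 carbons: the parent is undecane.
An alcohol (–OH) is the principal characteristic group, giving the suffix -ol.
Number the chain so that numbering from this end puts the hydroxyl group at C-2 rather than C-10.
This places the hydroxyl at C-2; a chloro group at C-7.
The name is 7-chloroundecan-2-ol.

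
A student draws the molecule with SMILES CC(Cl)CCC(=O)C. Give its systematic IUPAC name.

5-chlorohexan-2-one

The longest chain bearing the carbonyl is 6 carbons long (hexane).
The principal characteristic group is a ketone (C=O on an internal carbon), named with the suffix -one.
The numbering direction is chosen so that numbering from this end puts the carbonyl group at C-2 rather than C-5.
With this numbering: the carbonyl at C-2; a chloro group at C-5.
The name is 5-chlorohexan-2-one.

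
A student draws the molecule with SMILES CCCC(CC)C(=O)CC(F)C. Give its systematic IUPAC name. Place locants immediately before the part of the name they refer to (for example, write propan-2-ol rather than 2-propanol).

The longest carbon chain that includes the carbonyl has 8 carbons, so the parent hydride is octane.
A ketone (C=O on an internal carbon) is the principal characteristic group, giving the suffix -one.
Number the chain so that numbering from this end puts the carbonyl group at C-4 rather than C-5.
With this numbering: the carbonyl at C-4; an ethyl group at C-5; a fluoro group at C-2.
Prefixes are listed alphabetically: ethyl, fluoro.
Assembling the pieces gives 5-ethyl-2-fluorooctan-4-one.

5-ethyl-2-fluorooctan-4-one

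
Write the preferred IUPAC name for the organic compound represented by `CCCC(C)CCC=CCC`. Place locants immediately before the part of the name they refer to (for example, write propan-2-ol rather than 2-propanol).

7-methyldec-3-ene

The longest carbon chain that includes the multiple bond has 10 carbons, so the parent hydride is decane.
The chain contains a C=C double bond, so the unsaturation ending is -ene.
Choose the numbering such that numbering from this end puts the double bond at C-3 rather than C-7.
With this numbering: the double bond between C-3 and C-4; a methyl group at C-7.
Putting it together: 7-methyldec-3-ene.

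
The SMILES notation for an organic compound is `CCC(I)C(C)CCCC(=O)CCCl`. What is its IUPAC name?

1-chloro-8-iodo-7-methyldecan-3-one

Counting along the main chain through the carbonyl gives 10 carbons: the parent is decane.
The highest-priority functional group is a ketone (C=O on an internal carbon), so the name ends in -one.
Choose the numbering such that numbering from this end puts the carbonyl group at C-3 rather than C-8.
This places the carbonyl at C-3; a chloro group at C-1; an iodo group at C-8; a methyl group at C-7.
The substituents are ordered alphabetically, ignoring any di-/tri- multipliers.
Putting it together: 1-chloro-8-iodo-7-methyldecan-3-one.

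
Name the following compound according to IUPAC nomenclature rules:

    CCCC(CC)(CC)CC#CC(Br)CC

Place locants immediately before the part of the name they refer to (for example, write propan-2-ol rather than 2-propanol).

The longest carbon chain that includes the multiple bond has 10 carbons, so the parent hydride is decane.
There is one C≡C triple bond, indicated by the ending -yne.
Choose the numbering such that numbering from this end puts the triple bond at C-4 rather than C-6.
With this numbering: the triple bond between C-4 and C-5; a bromo group at C-3; two ethyl groups at C-7.
Prefixes are listed alphabetically: bromo, ethyl.
The name is 3-bromo-7,7-diethyldec-4-yne.

3-bromo-7,7-diethyldec-4-yne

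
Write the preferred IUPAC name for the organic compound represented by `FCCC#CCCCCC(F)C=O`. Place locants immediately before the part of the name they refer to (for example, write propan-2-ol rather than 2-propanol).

2,10-difluorodec-7-ynal

The longest chain bearing the –CHO group and the multiple bond is 10 carbons long (decane).
The highest-priority functional group is an aldehyde (terminal –CHO), so the name ends in -al.
The chain contains a C≡C triple bond, so the unsaturation ending is -yne.
Number the chain so that the aldehyde carbon is C-1 by definition.
This places the triple bond between C-7 and C-8; fluoro groups at C-2 and C-10.
Putting it together: 2,10-difluorodec-7-ynal.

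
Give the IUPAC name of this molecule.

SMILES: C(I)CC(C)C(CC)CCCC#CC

7-ethyl-10-iodo-8-methyldec-2-yne

The longest carbon chain that includes the multiple bond has 10 carbons, so the parent hydride is decane.
There is one C≡C triple bond, indicated by the ending -yne.
The numbering direction is chosen so that numbering from this end puts the triple bond at C-2 rather than C-8.
This places the triple bond between C-2 and C-3; an ethyl group at C-7; an iodo group at C-10; a methyl group at C-8.
Prefixes are listed alphabetically: ethyl, iodo, methyl.
Putting it together: 7-ethyl-10-iodo-8-methyldec-2-yne.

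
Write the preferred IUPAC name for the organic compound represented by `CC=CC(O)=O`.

but-2-enoic acid

The longest carbon chain that includes the –COOH group and the multiple bond has 4 carbons, so the parent hydride is butane.
The principal characteristic group is a carboxylic acid (terminal –COOH), named with the suffix -oic acid.
The chain contains a C=C double bond, so the unsaturation ending is -ene.
Choose the numbering such that the carboxylic acid carbon is C-1 by definition.
With this numbering: the double bond between C-2 and C-3.
Assembling the pieces gives but-2-enoic acid.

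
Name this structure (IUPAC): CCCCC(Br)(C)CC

The longest carbon chain is 7 atoms: the parent is heptane.
Choose the numbering such that the substituent locant set {3,3} is lower than {5,5} at the first point of difference.
That gives a bromo group at C-3; a methyl group at C-3.
The substituents are ordered alphabetically, ignoring any di-/tri- multipliers.
Assembling the pieces gives 3-bromo-3-methylheptane.

3-bromo-3-methylheptane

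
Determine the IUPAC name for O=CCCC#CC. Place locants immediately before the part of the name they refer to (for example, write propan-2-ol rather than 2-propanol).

hex-4-ynal

Counting along the main chain through the –CHO group and the multiple bond gives 6 carbons: the parent is hexane.
The principal characteristic group is an aldehyde (terminal –CHO), named with the suffix -al.
The chain contains a C≡C triple bond, so the unsaturation ending is -yne.
The numbering direction is chosen so that the aldehyde carbon is C-1 by definition.
This places the triple bond between C-4 and C-5.
Assembling the pieces gives hex-4-ynal.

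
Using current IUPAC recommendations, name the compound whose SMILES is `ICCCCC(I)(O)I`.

Counting along the main chain through the –OH group gives 5 carbons: the parent is pentane.
An alcohol (–OH) is the principal characteristic group, giving the suffix -ol.
Choose the numbering such that numbering from this end puts the hydroxyl group at C-1 rather than C-5.
That gives the hydroxyl at C-1; iodo groups at C-1 (×2) and C-5.
Assembling the pieces gives 1,1,5-triiodopentan-1-ol.

1,1,5-triiodopentan-1-ol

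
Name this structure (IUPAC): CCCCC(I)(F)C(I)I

2-fluoro-1,1,2-triiodohexane

The parent chain contains 6 carbons (hexane).
Choose the numbering such that the substituent locant set {1,1,2,2} is lower than {5,5,6,6} at the first point of difference.
With this numbering: a fluoro group at C-2; iodo groups at C-1 (×2) and C-2.
Prefixes are listed alphabetically: fluoro, iodo.
Putting it together: 2-fluoro-1,1,2-triiodohexane.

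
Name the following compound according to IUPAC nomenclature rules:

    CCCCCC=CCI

1-iodooct-2-ene

Counting along the main chain through the multiple bond gives 8 carbons: the parent is octane.
There is one C=C double bond, indicated by the ending -ene.
Choose the numbering such that numbering from this end puts the double bond at C-2 rather than C-6.
With this numbering: the double bond between C-2 and C-3; an iodo group at C-1.
Putting it together: 1-iodooct-2-ene.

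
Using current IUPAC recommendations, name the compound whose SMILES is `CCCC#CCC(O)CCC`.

dec-6-yn-4-ol

The longest chain bearing the –OH group and the multiple bond is 10 carbons long (decane).
The highest-priority functional group is an alcohol (–OH), so the name ends in -ol.
There is one C≡C triple bond, indicated by the ending -yne.
Choose the numbering such that numbering from this end puts the hydroxyl group at C-4 rather than C-7.
With this numbering: the hydroxyl at C-4; the triple bond between C-6 and C-7.
The name is dec-6-yn-4-ol.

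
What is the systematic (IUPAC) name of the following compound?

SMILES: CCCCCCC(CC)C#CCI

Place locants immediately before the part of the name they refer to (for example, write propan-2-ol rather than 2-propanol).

4-ethyl-1-iododec-2-yne

Counting along the main chain through the multiple bond gives 10 carbons: the parent is decane.
A C≡C triple bond in the chain gives the infix -yne-.
Choose the numbering such that numbering from this end puts the triple bond at C-2 rather than C-8.
That gives the triple bond between C-2 and C-3; an ethyl group at C-4; an iodo group at C-1.
Substituent prefixes are cited in alphabetical order (multiplying prefixes like di-/tri- are ignored for ordering).
The name is 4-ethyl-1-iododec-2-yne.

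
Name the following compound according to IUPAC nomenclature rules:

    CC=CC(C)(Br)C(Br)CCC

Counting along the main chain through the multiple bond gives 8 carbons: the parent is octane.
There is one C=C double bond, indicated by the ending -ene.
The numbering direction is chosen so that numbering from this end puts the double bond at C-2 rather than C-6.
This places the double bond between C-2 and C-3; bromo groups at C-4 and C-5; a methyl group at C-4.
The substituents are ordered alphabetically, ignoring any di-/tri- multipliers.
The name is 4,5-dibromo-4-methyloct-2-ene.

4,5-dibromo-4-methyloct-2-ene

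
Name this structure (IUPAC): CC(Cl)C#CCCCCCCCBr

11-bromo-2-chloroundec-3-yne

The longest chain bearing the multiple bond is 11 carbons long (undecane).
A C≡C triple bond in the chain gives the infix -yne-.
Number the chain so that numbering from this end puts the triple bond at C-3 rather than C-8.
That gives the triple bond between C-3 and C-4; a bromo group at C-11; a chloro group at C-2.
The substituents are ordered alphabetically, ignoring any di-/tri- multipliers.
The name is 11-bromo-2-chloroundec-3-yne.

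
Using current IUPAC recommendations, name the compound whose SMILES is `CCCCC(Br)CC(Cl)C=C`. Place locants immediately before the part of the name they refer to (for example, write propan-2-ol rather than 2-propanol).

Counting along the main chain through the multiple bond gives 9 carbons: the parent is nonane.
A C=C double bond in the chain gives the infix -ene-.
Number the chain so that numbering from this end puts the double bond at C-1 rather than C-8.
That gives the double bond between C-1 and C-2; a bromo group at C-5; a chloro group at C-3.
Substituent prefixes are cited in alphabetical order (multiplying prefixes like di-/tri- are ignored for ordering).
The name is 5-bromo-3-chloronon-1-ene.

5-bromo-3-chloronon-1-ene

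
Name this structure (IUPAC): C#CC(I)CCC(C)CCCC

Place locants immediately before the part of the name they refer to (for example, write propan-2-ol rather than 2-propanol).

3-iodo-6-methyldec-1-yne

The longest carbon chain that includes the multiple bond has 10 carbons, so the parent hydride is decane.
There is one C≡C triple bond, indicated by the ending -yne.
Choose the numbering such that numbering from this end puts the triple bond at C-1 rather than C-9.
This places the triple bond between C-1 and C-2; an iodo group at C-3; a methyl group at C-6.
The substituents are ordered alphabetically, ignoring any di-/tri- multipliers.
Putting it together: 3-iodo-6-methyldec-1-yne.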